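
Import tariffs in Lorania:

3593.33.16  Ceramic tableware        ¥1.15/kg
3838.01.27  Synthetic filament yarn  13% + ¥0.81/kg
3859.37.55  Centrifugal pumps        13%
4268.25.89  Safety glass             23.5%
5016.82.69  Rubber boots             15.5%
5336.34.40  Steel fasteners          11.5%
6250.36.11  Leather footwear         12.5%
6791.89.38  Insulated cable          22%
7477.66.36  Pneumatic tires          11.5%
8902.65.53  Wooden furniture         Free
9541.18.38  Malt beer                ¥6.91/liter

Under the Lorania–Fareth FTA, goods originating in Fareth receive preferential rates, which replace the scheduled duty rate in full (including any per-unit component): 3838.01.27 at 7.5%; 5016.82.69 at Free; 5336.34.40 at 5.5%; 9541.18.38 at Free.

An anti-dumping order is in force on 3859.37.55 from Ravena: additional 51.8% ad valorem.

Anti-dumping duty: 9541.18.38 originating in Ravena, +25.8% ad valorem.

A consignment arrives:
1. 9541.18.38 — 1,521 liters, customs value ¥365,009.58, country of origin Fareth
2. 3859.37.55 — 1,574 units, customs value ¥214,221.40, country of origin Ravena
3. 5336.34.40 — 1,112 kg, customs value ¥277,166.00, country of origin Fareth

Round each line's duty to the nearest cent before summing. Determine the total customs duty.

¥154,059.60

Line 1 (9541.18.38, Fareth, 1,521 liters, ¥365,009.58):
Base rate for 9541.18.38 is ¥6.91/liter.
Origin Fareth qualifies under the Lorania–Fareth agreement and 9541.18.38 is covered: preferential rate Free applies instead.
The additional-duty order on 9541.18.38 targets Ravena, not Fareth; it does not apply.
Duty = ¥365,009.58 × 0% = ¥0.00.
Line 2 (3859.37.55, Ravena, 1,574 units, ¥214,221.40):
Base rate for 3859.37.55 is 13%.
Additional duty on 3859.37.55 from Ravena: +51.8%. Applied ad valorem rate: 13% + 51.8% = 64.8%.
Duty = ¥214,221.40 × 64.8% = ¥138,815.47.
Line 3 (5336.34.40, Fareth, 1,112 kg, ¥277,166.00):
Base rate for 5336.34.40 is 11.5%.
Origin Fareth qualifies under the Lorania–Fareth agreement and 5336.34.40 is covered: preferential rate 5.5% applies instead.
Duty = ¥277,166.00 × 5.5% = ¥15,244.13.
Total = ¥0.00 + ¥138,815.47 + ¥15,244.13 = ¥154,059.60.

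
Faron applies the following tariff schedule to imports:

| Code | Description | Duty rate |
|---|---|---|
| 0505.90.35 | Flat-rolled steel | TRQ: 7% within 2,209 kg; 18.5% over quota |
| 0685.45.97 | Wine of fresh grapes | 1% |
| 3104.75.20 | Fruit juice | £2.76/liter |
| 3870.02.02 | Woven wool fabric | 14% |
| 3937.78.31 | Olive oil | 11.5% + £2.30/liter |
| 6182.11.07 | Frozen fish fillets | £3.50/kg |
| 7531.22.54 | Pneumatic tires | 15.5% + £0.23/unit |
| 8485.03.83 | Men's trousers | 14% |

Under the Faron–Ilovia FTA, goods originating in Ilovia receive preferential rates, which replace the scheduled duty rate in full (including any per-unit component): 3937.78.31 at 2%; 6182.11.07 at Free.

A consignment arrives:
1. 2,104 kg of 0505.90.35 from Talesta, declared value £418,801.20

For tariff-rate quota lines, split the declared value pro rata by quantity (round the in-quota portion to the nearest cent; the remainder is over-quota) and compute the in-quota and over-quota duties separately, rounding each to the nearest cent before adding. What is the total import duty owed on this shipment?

Line 1 (0505.90.35, Talesta, 2,104 kg, £418,801.20):
Code 0505.90.35 is under a tariff-rate quota (threshold 2,209 kg). Quantity 2,104 kg is within the quota, so the in-quota rate 7% applies to the full value.
Duty = £418,801.20 × 7% = £29,316.08.

£29,316.08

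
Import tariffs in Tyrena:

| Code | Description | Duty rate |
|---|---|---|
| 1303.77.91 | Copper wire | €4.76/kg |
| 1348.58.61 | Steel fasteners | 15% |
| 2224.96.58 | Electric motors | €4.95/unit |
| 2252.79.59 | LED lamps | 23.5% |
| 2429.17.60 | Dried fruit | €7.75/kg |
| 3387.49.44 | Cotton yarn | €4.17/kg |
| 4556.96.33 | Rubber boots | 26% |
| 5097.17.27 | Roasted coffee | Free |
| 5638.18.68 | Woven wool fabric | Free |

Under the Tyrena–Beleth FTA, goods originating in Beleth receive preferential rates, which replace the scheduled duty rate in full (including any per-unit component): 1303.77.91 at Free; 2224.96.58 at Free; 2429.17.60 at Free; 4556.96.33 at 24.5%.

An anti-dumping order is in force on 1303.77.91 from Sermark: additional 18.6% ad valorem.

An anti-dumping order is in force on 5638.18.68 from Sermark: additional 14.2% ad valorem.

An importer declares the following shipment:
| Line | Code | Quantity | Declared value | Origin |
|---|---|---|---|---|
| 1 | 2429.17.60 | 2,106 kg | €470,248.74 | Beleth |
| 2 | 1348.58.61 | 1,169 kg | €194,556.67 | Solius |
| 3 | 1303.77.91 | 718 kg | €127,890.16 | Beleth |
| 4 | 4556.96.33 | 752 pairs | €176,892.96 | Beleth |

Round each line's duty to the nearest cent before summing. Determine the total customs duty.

€72,522.28

Line 1 (2429.17.60, Beleth, 2,106 kg, €470,248.74):
Base rate for 2429.17.60 is €7.75/kg.
Origin Beleth qualifies under the Tyrena–Beleth agreement and 2429.17.60 is covered: preferential rate Free applies instead.
Duty = €470,248.74 × 0% = €0.00.
Line 2 (1348.58.61, Solius, 1,169 kg, €194,556.67):
Base rate for 1348.58.61 is 15%.
Duty = €194,556.67 × 15% = €29,183.50.
Line 3 (1303.77.91, Beleth, 718 kg, €127,890.16):
Base rate for 1303.77.91 is €4.76/kg.
Origin Beleth qualifies under the Tyrena–Beleth agreement and 1303.77.91 is covered: preferential rate Free applies instead.
The additional-duty order on 1303.77.91 targets Sermark, not Beleth; it does not apply.
Duty = €127,890.16 × 0% = €0.00.
Line 4 (4556.96.33, Beleth, 752 pairs, €176,892.96):
Base rate for 4556.96.33 is 26%.
Origin Beleth qualifies under the Tyrena–Beleth agreement and 4556.96.33 is covered: preferential rate 24.5% applies instead.
Duty = €176,892.96 × 24.5% = €43,338.78.
Total = €0.00 + €29,183.50 + €0.00 + €43,338.78 = €72,522.28.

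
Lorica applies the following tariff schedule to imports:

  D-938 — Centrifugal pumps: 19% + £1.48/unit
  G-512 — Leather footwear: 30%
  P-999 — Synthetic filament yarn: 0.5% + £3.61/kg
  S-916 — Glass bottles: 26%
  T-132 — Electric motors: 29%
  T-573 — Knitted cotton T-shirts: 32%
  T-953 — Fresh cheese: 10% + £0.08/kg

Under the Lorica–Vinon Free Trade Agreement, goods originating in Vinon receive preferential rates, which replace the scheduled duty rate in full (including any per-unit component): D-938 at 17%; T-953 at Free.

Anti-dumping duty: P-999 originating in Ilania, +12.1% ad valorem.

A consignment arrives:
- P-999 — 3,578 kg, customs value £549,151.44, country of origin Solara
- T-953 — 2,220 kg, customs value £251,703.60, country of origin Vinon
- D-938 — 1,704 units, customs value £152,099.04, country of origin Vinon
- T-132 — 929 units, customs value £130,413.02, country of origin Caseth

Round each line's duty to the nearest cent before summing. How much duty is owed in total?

£79,338.96

Line 1 (P-999, Solara, 3,578 kg, £549,151.44):
Base rate for P-999 is 0.5% + £3.61/kg.
The additional-duty order on P-999 targets Ilania, not Solara; it does not apply.
Duty = £549,151.44 × 0.5% + 3,578 × £3.61 = £15,662.34.
Line 2 (T-953, Vinon, 2,220 kg, £251,703.60):
Base rate for T-953 is 10% + £0.08/kg.
Origin Vinon qualifies under the Lorica–Vinon agreement and T-953 is covered: preferential rate Free applies instead.
Duty = £251,703.60 × 0% = £0.00.
Line 3 (D-938, Vinon, 1,704 units, £152,099.04):
Base rate for D-938 is 19% + £1.48/unit.
Origin Vinon qualifies under the Lorica–Vinon agreement and D-938 is covered: preferential rate 17% applies instead.
Duty = £152,099.04 × 17% = £25,856.84.
Line 4 (T-132, Caseth, 929 units, £130,413.02):
Base rate for T-132 is 29%.
Duty = £130,413.02 × 29% = £37,819.78.
Total = £15,662.34 + £0.00 + £25,856.84 + £37,819.78 = £79,338.96.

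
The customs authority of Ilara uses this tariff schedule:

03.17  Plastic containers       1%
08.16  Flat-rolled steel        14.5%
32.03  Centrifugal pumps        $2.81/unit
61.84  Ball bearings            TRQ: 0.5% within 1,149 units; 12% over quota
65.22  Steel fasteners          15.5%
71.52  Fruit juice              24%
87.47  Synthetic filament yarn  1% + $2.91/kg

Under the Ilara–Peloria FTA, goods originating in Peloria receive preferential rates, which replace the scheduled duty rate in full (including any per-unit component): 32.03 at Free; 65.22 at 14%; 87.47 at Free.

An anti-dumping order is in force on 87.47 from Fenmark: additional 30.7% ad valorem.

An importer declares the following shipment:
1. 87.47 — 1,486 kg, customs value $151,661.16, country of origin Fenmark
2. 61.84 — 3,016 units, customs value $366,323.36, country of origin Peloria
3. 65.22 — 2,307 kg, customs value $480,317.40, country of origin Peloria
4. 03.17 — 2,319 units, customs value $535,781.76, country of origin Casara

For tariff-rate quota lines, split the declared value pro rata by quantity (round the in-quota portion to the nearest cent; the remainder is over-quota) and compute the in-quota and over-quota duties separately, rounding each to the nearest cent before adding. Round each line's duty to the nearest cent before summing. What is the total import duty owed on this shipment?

$152,912.80

Line 1 (87.47, Fenmark, 1,486 kg, $151,661.16):
Base rate for 87.47 is 1% + $2.91/kg.
87.47 has an FTA preferential rate, but origin Fenmark is not Peloria; base rate stands.
Additional duty on 87.47 from Fenmark: +30.7%. Applied ad valorem rate: 1% + 30.7% = 31.7%.
Duty = $151,661.16 × 31.7% + 1,486 × $2.91 = $52,400.85.
Line 2 (61.84, Peloria, 3,016 units, $366,323.36):
Code 61.84 is under a tariff-rate quota (threshold 1,149 units). In-quota: 1,149 units at 0.5%; over-quota: 1,867 units at 12%.
Pro-rata value split: in-quota = $366,323.36 × 1,149/3,016 = $139,557.54; over-quota = $366,323.36 − $139,557.54 = $226,765.82.
In-quota duty = $139,557.54 × 0.5% = $697.79. Over-quota duty = $226,765.82 × 12% = $27,211.90.
Line duty = $697.79 + $27,211.90 = $27,909.69.
Line 3 (65.22, Peloria, 2,307 kg, $480,317.40):
Base rate for 65.22 is 15.5%.
Origin Peloria qualifies under the Ilara–Peloria agreement and 65.22 is covered: preferential rate 14% applies instead.
Duty = $480,317.40 × 14% = $67,244.44.
Line 4 (03.17, Casara, 2,319 units, $535,781.76):
Base rate for 03.17 is 1%.
Duty = $535,781.76 × 1% = $5,357.82.
Total = $52,400.85 + $27,909.69 + $67,244.44 + $5,357.82 = $152,912.80.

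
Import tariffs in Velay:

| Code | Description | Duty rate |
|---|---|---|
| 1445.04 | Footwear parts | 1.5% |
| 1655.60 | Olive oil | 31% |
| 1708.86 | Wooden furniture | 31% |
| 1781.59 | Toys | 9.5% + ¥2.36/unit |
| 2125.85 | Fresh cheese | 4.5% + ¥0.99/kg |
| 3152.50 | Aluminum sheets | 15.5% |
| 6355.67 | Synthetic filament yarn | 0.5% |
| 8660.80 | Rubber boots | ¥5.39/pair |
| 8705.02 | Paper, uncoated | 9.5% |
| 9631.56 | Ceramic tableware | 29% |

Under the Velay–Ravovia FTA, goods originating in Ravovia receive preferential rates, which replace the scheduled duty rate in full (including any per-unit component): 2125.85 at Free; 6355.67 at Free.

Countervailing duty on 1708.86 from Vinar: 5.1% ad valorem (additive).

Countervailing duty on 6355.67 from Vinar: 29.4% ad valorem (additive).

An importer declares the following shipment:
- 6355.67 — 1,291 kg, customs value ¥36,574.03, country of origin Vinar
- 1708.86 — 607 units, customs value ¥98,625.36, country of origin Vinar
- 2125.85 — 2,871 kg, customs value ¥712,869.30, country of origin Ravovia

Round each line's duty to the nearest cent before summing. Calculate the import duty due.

Line 1 (6355.67, Vinar, 1,291 kg, ¥36,574.03):
Base rate for 6355.67 is 0.5%.
6355.67 has an FTA preferential rate, but origin Vinar is not Ravovia; base rate stands.
Additional duty on 6355.67 from Vinar: +29.4%. Applied ad valorem rate: 0.5% + 29.4% = 29.9%.
Duty = ¥36,574.03 × 29.9% = ¥10,935.63.
Line 2 (1708.86, Vinar, 607 units, ¥98,625.36):
Base rate for 1708.86 is 31%.
Additional duty on 1708.86 from Vinar: +5.1%. Applied ad valorem rate: 31% + 5.1% = 36.1%.
Duty = ¥98,625.36 × 36.1% = ¥35,603.75.
Line 3 (2125.85, Ravovia, 2,871 kg, ¥712,869.30):
Base rate for 2125.85 is 4.5% + ¥0.99/kg.
Origin Ravovia qualifies under the Velay–Ravovia agreement and 2125.85 is covered: preferential rate Free applies instead.
Duty = ¥712,869.30 × 0% = ¥0.00.
Total = ¥10,935.63 + ¥35,603.75 + ¥0.00 = ¥46,539.38.

¥46,539.38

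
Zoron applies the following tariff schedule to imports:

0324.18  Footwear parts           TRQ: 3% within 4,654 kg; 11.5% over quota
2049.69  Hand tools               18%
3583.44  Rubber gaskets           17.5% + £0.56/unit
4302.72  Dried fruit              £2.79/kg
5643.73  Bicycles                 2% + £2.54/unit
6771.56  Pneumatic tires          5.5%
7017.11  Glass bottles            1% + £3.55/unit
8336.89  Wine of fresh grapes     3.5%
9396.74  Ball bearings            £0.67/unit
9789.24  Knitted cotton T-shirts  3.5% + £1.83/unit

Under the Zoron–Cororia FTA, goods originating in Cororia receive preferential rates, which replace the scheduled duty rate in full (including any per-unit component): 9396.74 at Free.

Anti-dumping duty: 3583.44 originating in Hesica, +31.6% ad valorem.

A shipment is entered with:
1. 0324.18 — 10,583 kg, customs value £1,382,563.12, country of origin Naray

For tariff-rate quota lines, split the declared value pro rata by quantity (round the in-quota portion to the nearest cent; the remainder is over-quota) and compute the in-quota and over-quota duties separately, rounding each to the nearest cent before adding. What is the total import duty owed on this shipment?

£107,314.88

Line 1 (0324.18, Naray, 10,583 kg, £1,382,563.12):
Code 0324.18 is under a tariff-rate quota (threshold 4,654 kg). In-quota: 4,654 kg at 3%; over-quota: 5,929 kg at 11.5%.
Pro-rata value split: in-quota = £1,382,563.12 × 4,654/10,583 = £607,998.56; over-quota = £1,382,563.12 − £607,998.56 = £774,564.56.
In-quota duty = £607,998.56 × 3% = £18,239.96. Over-quota duty = £774,564.56 × 11.5% = £89,074.92.
Line duty = £18,239.96 + £89,074.92 = £107,314.88.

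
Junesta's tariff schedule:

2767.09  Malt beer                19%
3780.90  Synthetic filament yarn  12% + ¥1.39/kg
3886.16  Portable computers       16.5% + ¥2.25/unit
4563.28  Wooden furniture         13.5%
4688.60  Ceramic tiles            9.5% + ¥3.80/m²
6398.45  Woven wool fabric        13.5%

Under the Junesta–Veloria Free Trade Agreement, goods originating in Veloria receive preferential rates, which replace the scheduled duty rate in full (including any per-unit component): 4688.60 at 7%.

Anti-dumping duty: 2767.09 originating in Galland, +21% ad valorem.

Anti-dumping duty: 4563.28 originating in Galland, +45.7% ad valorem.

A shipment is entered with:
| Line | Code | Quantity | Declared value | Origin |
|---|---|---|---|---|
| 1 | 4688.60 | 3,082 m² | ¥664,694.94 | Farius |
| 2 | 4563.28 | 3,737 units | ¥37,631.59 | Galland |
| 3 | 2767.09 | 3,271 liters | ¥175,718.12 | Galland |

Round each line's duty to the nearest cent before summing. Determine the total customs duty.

¥167,422.77

Line 1 (4688.60, Farius, 3,082 m², ¥664,694.94):
Base rate for 4688.60 is 9.5% + ¥3.80/m².
4688.60 has an FTA preferential rate, but origin Farius is not Veloria; base rate stands.
Duty = ¥664,694.94 × 9.5% + 3,082 × ¥3.80 = ¥74,857.62.
Line 2 (4563.28, Galland, 3,737 units, ¥37,631.59):
Base rate for 4563.28 is 13.5%.
Additional duty on 4563.28 from Galland: +45.7%. Applied ad valorem rate: 13.5% + 45.7% = 59.2%.
Duty = ¥37,631.59 × 59.2% = ¥22,277.90.
Line 3 (2767.09, Galland, 3,271 liters, ¥175,718.12):
Base rate for 2767.09 is 19%.
Additional duty on 2767.09 from Galland: +21%. Applied ad valorem rate: 19% + 21% = 40%.
Duty = ¥175,718.12 × 40% = ¥70,287.25.
Total = ¥74,857.62 + ¥22,277.90 + ¥70,287.25 = ¥167,422.77.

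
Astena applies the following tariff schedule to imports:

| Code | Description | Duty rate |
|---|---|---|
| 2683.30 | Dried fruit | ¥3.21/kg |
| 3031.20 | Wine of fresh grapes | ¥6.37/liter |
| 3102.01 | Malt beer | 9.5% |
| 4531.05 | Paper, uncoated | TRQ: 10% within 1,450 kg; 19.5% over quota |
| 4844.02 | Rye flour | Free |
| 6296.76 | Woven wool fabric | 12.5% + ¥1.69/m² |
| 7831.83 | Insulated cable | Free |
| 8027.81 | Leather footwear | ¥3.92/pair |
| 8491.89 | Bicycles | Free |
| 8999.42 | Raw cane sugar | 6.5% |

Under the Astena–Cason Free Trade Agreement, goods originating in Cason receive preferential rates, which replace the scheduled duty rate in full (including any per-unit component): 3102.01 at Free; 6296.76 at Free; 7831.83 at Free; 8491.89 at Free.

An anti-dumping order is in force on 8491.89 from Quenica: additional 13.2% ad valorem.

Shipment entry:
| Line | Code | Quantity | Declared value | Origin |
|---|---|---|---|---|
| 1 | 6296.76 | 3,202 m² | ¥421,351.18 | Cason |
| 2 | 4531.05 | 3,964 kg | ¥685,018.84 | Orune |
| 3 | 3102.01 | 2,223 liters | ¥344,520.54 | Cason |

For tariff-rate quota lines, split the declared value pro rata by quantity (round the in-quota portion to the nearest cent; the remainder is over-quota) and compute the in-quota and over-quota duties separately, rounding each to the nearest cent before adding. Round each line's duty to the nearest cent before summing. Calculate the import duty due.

¥109,774.10

Line 1 (6296.76, Cason, 3,202 m², ¥421,351.18):
Base rate for 6296.76 is 12.5% + ¥1.69/m².
Origin Cason qualifies under the Astena–Cason agreement and 6296.76 is covered: preferential rate Free applies instead.
Duty = ¥421,351.18 × 0% = ¥0.00.
Line 2 (4531.05, Orune, 3,964 kg, ¥685,018.84):
Code 4531.05 is under a tariff-rate quota (threshold 1,450 kg). In-quota: 1,450 kg at 10%; over-quota: 2,514 kg at 19.5%.
Pro-rata value split: in-quota = ¥685,018.84 × 1,450/3,964 = ¥250,574.50; over-quota = ¥685,018.84 − ¥250,574.50 = ¥434,444.34.
In-quota duty = ¥250,574.50 × 10% = ¥25,057.45. Over-quota duty = ¥434,444.34 × 19.5% = ¥84,716.65.
Line duty = ¥25,057.45 + ¥84,716.65 = ¥109,774.10.
Line 3 (3102.01, Cason, 2,223 liters, ¥344,520.54):
Base rate for 3102.01 is 9.5%.
Origin Cason qualifies under the Astena–Cason agreement and 3102.01 is covered: preferential rate Free applies instead.
Duty = ¥344,520.54 × 0% = ¥0.00.
Total = ¥0.00 + ¥109,774.10 + ¥0.00 = ¥109,774.10.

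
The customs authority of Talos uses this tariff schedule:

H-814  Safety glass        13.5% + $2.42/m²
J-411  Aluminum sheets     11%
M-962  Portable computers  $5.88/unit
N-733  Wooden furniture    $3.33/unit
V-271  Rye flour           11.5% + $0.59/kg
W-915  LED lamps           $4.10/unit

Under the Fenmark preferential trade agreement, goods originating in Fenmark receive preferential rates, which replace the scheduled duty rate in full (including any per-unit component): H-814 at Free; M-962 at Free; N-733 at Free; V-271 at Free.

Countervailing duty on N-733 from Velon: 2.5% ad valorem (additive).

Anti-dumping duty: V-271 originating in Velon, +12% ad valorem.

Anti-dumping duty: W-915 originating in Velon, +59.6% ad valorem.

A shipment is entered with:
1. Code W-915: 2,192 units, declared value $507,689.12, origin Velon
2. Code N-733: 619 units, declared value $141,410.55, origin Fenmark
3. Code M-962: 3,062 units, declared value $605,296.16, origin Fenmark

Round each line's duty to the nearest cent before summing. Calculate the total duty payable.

$311,569.92

Line 1 (W-915, Velon, 2,192 units, $507,689.12):
Base rate for W-915 is $4.10/unit.
Additional duty on W-915 from Velon: +59.6% ad valorem. Applied ad valorem rate = 59.6%.
Duty = $507,689.12 × 59.6% + 2,192 × $4.10 = $311,569.92.
Line 2 (N-733, Fenmark, 619 units, $141,410.55):
Base rate for N-733 is $3.33/unit.
Origin Fenmark qualifies under the Talos–Fenmark agreement and N-733 is covered: preferential rate Free applies instead.
The additional-duty order on N-733 targets Velon, not Fenmark; it does not apply.
Duty = $141,410.55 × 0% = $0.00.
Line 3 (M-962, Fenmark, 3,062 units, $605,296.16):
Base rate for M-962 is $5.88/unit.
Origin Fenmark qualifies under the Talos–Fenmark agreement and M-962 is covered: preferential rate Free applies instead.
Duty = $605,296.16 × 0% = $0.00.
Total = $311,569.92 + $0.00 + $0.00 = $311,569.92.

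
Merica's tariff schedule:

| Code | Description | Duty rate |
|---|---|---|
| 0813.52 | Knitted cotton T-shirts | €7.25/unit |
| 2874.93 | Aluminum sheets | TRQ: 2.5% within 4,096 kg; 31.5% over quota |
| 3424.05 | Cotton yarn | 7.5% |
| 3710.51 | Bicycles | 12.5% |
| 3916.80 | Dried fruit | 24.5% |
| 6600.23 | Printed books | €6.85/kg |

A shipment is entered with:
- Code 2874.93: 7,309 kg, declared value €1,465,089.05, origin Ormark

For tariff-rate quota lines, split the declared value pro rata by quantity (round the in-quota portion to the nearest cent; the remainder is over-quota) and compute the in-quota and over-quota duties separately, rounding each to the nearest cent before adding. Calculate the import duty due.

Line 1 (2874.93, Ormark, 7,309 kg, €1,465,089.05):
Code 2874.93 is under a tariff-rate quota (threshold 4,096 kg). In-quota: 4,096 kg at 2.5%; over-quota: 3,213 kg at 31.5%.
Pro-rata value split: in-quota = €1,465,089.05 × 4,096/7,309 = €821,043.20; over-quota = €1,465,089.05 − €821,043.20 = €644,045.85.
In-quota duty = €821,043.20 × 2.5% = €20,526.08. Over-quota duty = €644,045.85 × 31.5% = €202,874.44.
Line duty = €20,526.08 + €202,874.44 = €223,400.52.

€223,400.52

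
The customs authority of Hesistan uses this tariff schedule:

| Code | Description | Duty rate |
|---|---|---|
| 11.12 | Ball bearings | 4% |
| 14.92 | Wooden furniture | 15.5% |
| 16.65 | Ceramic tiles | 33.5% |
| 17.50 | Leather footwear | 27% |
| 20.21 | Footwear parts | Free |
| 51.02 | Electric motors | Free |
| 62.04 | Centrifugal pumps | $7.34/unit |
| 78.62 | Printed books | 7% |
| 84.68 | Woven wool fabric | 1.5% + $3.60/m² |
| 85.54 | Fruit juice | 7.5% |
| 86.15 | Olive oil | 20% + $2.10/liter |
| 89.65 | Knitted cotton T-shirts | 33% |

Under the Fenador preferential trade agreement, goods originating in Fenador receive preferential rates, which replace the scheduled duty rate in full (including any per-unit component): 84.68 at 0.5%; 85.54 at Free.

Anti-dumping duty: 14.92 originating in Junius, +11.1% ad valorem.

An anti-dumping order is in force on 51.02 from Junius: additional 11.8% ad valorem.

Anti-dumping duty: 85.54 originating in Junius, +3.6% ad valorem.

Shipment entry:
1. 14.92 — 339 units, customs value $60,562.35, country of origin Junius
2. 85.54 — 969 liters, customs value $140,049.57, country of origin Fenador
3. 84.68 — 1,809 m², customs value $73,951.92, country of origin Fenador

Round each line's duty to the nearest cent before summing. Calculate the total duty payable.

Line 1 (14.92, Junius, 339 units, $60,562.35):
Base rate for 14.92 is 15.5%.
Additional duty on 14.92 from Junius: +11.1%. Applied ad valorem rate: 15.5% + 11.1% = 26.6%.
Duty = $60,562.35 × 26.6% = $16,109.59.
Line 2 (85.54, Fenador, 969 liters, $140,049.57):
Base rate for 85.54 is 7.5%.
Origin Fenador qualifies under the Hesistan–Fenador agreement and 85.54 is covered: preferential rate Free applies instead.
The additional-duty order on 85.54 targets Junius, not Fenador; it does not apply.
Duty = $140,049.57 × 0% = $0.00.
Line 3 (84.68, Fenador, 1,809 m², $73,951.92):
Base rate for 84.68 is 1.5% + $3.60/m².
Origin Fenador qualifies under the Hesistan–Fenador agreement and 84.68 is covered: preferential rate 0.5% applies instead.
Duty = $73,951.92 × 0.5% = $369.76.
Total = $16,109.59 + $0.00 + $369.76 = $16,479.35.

$16,479.35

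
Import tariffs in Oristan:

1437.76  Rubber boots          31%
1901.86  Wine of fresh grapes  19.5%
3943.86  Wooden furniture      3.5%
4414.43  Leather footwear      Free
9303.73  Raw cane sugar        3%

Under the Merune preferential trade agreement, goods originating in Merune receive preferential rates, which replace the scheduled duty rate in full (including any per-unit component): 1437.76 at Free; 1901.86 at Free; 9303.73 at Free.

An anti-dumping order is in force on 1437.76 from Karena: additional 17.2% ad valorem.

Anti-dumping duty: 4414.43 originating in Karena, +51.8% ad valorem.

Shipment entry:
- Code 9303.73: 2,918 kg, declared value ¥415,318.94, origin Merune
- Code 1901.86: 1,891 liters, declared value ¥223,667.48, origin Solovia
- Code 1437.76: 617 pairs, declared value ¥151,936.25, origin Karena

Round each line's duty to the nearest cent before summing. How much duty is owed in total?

¥116,848.43

Line 1 (9303.73, Merune, 2,918 kg, ¥415,318.94):
Base rate for 9303.73 is 3%.
Origin Merune qualifies under the Oristan–Merune agreement and 9303.73 is covered: preferential rate Free applies instead.
Duty = ¥415,318.94 × 0% = ¥0.00.
Line 2 (1901.86, Solovia, 1,891 liters, ¥223,667.48):
Base rate for 1901.86 is 19.5%.
1901.86 has an FTA preferential rate, but origin Solovia is not Merune; base rate stands.
Duty = ¥223,667.48 × 19.5% = ¥43,615.16.
Line 3 (1437.76, Karena, 617 pairs, ¥151,936.25):
Base rate for 1437.76 is 31%.
1437.76 has an FTA preferential rate, but origin Karena is not Merune; base rate stands.
Additional duty on 1437.76 from Karena: +17.2%. Applied ad valorem rate: 31% + 17.2% = 48.2%.
Duty = ¥151,936.25 × 48.2% = ¥73,233.27.
Total = ¥0.00 + ¥43,615.16 + ¥73,233.27 = ¥116,848.43.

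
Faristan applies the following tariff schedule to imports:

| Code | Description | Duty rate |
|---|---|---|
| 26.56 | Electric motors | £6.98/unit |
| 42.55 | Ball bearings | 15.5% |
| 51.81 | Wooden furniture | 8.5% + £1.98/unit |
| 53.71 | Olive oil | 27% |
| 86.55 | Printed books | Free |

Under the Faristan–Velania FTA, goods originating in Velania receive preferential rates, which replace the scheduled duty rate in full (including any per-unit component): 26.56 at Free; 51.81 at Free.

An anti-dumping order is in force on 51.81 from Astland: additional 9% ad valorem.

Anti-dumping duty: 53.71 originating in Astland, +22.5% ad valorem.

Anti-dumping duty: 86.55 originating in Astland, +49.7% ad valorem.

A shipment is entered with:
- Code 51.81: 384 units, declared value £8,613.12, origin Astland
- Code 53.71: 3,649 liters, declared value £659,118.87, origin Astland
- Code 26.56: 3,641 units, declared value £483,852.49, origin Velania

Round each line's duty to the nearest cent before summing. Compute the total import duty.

£328,531.46

Line 1 (51.81, Astland, 384 units, £8,613.12):
Base rate for 51.81 is 8.5% + £1.98/unit.
51.81 has an FTA preferential rate, but origin Astland is not Velania; base rate stands.
Additional duty on 51.81 from Astland: +9%. Applied ad valorem rate: 8.5% + 9% = 17.5%.
Duty = £8,613.12 × 17.5% + 384 × £1.98 = £2,267.62.
Line 2 (53.71, Astland, 3,649 liters, £659,118.87):
Base rate for 53.71 is 27%.
Additional duty on 53.71 from Astland: +22.5%. Applied ad valorem rate: 27% + 22.5% = 49.5%.
Duty = £659,118.87 × 49.5% = £326,263.84.
Line 3 (26.56, Velania, 3,641 units, £483,852.49):
Base rate for 26.56 is £6.98/unit.
Origin Velania qualifies under the Faristan–Velania agreement and 26.56 is covered: preferential rate Free applies instead.
Duty = £483,852.49 × 0% = £0.00.
Total = £2,267.62 + £326,263.84 + £0.00 = £328,531.46.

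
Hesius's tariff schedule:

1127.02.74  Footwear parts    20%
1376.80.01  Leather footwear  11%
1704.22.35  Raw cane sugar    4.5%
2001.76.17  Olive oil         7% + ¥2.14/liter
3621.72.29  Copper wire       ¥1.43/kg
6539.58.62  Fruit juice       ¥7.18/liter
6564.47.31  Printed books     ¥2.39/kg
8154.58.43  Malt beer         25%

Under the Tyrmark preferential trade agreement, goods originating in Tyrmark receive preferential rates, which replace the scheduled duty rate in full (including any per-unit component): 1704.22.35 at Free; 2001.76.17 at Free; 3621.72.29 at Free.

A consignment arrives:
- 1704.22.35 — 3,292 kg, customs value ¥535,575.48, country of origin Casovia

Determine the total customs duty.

Line 1 (1704.22.35, Casovia, 3,292 kg, ¥535,575.48):
Base rate for 1704.22.35 is 4.5%.
1704.22.35 has an FTA preferential rate, but origin Casovia is not Tyrmark; base rate stands.
Duty = ¥535,575.48 × 4.5% = ¥24,100.90.

¥24,100.90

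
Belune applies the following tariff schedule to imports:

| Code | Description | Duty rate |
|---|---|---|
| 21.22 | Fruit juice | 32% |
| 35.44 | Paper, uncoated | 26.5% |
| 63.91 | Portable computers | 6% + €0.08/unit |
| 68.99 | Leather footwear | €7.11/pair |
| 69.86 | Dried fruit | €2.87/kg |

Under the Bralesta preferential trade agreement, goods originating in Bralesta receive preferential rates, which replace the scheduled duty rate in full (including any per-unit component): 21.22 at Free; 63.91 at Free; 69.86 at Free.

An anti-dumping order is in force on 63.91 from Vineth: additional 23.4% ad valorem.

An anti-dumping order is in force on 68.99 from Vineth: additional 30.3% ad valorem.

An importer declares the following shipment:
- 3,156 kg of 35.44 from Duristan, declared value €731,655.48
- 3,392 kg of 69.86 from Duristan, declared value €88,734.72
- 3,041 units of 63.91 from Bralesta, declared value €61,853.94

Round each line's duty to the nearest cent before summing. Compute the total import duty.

Line 1 (35.44, Duristan, 3,156 kg, €731,655.48):
Base rate for 35.44 is 26.5%.
Duty = €731,655.48 × 26.5% = €193,888.70.
Line 2 (69.86, Duristan, 3,392 kg, €88,734.72):
Base rate for 69.86 is €2.87/kg.
69.86 has an FTA preferential rate, but origin Duristan is not Bralesta; base rate stands.
Duty = 3,392 × €2.87 = €9,735.04.
Line 3 (63.91, Bralesta, 3,041 units, €61,853.94):
Base rate for 63.91 is 6% + €0.08/unit.
Origin Bralesta qualifies under the Belune–Bralesta agreement and 63.91 is covered: preferential rate Free applies instead.
The additional-duty order on 63.91 targets Vineth, not Bralesta; it does not apply.
Duty = €61,853.94 × 0% = €0.00.
Total = €193,888.70 + €9,735.04 + €0.00 = €203,623.74.

€203,623.74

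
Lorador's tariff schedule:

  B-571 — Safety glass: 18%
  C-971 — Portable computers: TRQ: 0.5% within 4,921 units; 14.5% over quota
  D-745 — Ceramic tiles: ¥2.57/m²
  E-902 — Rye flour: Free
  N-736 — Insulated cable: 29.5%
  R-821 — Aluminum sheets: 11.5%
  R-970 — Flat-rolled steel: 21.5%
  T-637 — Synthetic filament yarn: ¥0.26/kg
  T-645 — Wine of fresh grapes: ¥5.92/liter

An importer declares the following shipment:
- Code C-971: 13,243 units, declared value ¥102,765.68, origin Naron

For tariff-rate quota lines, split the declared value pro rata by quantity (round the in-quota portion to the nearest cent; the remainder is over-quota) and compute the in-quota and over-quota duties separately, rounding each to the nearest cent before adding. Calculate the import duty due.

Line 1 (C-971, Naron, 13,243 units, ¥102,765.68):
Code C-971 is under a tariff-rate quota (threshold 4,921 units). In-quota: 4,921 units at 0.5%; over-quota: 8,322 units at 14.5%.
Pro-rata value split: in-quota = ¥102,765.68 × 4,921/13,243 = ¥38,186.96; over-quota = ¥102,765.68 − ¥38,186.96 = ¥64,578.72.
In-quota duty = ¥38,186.96 × 0.5% = ¥190.93. Over-quota duty = ¥64,578.72 × 14.5% = ¥9,363.91.
Line duty = ¥190.93 + ¥9,363.91 = ¥9,554.84.

¥9,554.84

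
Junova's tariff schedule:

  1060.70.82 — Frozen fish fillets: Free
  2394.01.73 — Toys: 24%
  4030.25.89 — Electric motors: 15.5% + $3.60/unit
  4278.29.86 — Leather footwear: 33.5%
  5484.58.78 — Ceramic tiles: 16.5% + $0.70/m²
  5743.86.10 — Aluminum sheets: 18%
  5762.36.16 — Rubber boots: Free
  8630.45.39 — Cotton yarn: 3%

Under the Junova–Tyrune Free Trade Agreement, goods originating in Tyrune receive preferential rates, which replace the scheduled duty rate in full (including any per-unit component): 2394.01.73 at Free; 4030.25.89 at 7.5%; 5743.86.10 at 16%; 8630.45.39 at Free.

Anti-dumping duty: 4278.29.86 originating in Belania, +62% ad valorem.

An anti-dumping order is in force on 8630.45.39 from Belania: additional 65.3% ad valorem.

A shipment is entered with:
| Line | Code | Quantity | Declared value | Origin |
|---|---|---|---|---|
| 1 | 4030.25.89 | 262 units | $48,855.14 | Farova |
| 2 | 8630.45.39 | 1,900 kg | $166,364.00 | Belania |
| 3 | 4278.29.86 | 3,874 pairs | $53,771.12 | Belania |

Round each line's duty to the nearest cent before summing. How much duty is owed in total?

Line 1 (4030.25.89, Farova, 262 units, $48,855.14):
Base rate for 4030.25.89 is 15.5% + $3.60/unit.
4030.25.89 has an FTA preferential rate, but origin Farova is not Tyrune; base rate stands.
Duty = $48,855.14 × 15.5% + 262 × $3.60 = $8,515.75.
Line 2 (8630.45.39, Belania, 1,900 kg, $166,364.00):
Base rate for 8630.45.39 is 3%.
8630.45.39 has an FTA preferential rate, but origin Belania is not Tyrune; base rate stands.
Additional duty on 8630.45.39 from Belania: +65.3%. Applied ad valorem rate: 3% + 65.3% = 68.3%.
Duty = $166,364.00 × 68.3% = $113,626.61.
Line 3 (4278.29.86, Belania, 3,874 pairs, $53,771.12):
Base rate for 4278.29.86 is 33.5%.
Additional duty on 4278.29.86 from Belania: +62%. Applied ad valorem rate: 33.5% + 62% = 95.5%.
Duty = $53,771.12 × 95.5% = $51,351.42.
Total = $8,515.75 + $113,626.61 + $51,351.42 = $173,493.78.

$173,493.78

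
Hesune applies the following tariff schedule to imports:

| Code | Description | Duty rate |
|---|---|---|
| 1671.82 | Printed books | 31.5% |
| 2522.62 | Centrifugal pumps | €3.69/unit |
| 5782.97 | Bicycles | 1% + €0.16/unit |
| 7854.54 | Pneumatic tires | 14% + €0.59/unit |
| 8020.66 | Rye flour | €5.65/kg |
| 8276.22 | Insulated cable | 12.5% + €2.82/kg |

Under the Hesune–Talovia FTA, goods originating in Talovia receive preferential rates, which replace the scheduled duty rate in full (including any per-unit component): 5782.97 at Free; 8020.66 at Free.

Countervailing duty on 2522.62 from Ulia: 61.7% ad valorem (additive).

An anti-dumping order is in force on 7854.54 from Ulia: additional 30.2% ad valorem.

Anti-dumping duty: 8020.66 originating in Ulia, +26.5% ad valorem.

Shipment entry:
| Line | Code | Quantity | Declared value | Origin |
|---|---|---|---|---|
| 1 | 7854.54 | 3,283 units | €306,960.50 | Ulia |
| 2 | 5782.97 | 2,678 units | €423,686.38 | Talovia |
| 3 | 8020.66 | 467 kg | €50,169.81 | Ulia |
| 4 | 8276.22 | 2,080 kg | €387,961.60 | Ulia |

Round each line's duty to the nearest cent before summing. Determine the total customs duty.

Line 1 (7854.54, Ulia, 3,283 units, €306,960.50):
Base rate for 7854.54 is 14% + €0.59/unit.
Additional duty on 7854.54 from Ulia: +30.2%. Applied ad valorem rate: 14% + 30.2% = 44.2%.
Duty = €306,960.50 × 44.2% + 3,283 × €0.59 = €137,613.51.
Line 2 (5782.97, Talovia, 2,678 units, €423,686.38):
Base rate for 5782.97 is 1% + €0.16/unit.
Origin Talovia qualifies under the Hesune–Talovia agreement and 5782.97 is covered: preferential rate Free applies instead.
Duty = €423,686.38 × 0% = €0.00.
Line 3 (8020.66, Ulia, 467 kg, €50,169.81):
Base rate for 8020.66 is €5.65/kg.
8020.66 has an FTA preferential rate, but origin Ulia is not Talovia; base rate stands.
Additional duty on 8020.66 from Ulia: +26.5% ad valorem. Applied ad valorem rate = 26.5%.
Duty = €50,169.81 × 26.5% + 467 × €5.65 = €15,933.55.
Line 4 (8276.22, Ulia, 2,080 kg, €387,961.60):
Base rate for 8276.22 is 12.5% + €2.82/kg.
Duty = €387,961.60 × 12.5% + 2,080 × €2.82 = €54,360.80.
Total = €137,613.51 + €0.00 + €15,933.55 + €54,360.80 = €207,907.86.

€207,907.86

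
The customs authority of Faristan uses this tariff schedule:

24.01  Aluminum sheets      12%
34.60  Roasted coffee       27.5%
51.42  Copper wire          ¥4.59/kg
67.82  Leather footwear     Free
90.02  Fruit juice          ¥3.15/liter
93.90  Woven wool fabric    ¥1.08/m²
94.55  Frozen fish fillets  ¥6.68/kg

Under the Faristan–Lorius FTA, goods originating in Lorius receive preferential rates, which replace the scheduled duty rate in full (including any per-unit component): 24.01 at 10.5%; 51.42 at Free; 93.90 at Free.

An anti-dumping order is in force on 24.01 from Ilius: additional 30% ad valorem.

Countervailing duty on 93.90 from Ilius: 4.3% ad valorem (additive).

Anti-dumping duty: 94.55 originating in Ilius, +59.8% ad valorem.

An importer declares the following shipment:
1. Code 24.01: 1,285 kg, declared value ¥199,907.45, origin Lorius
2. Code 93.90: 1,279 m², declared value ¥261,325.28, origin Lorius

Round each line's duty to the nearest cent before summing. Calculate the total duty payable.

¥20,990.28

Line 1 (24.01, Lorius, 1,285 kg, ¥199,907.45):
Base rate for 24.01 is 12%.
Origin Lorius qualifies under the Faristan–Lorius agreement and 24.01 is covered: preferential rate 10.5% applies instead.
The additional-duty order on 24.01 targets Ilius, not Lorius; it does not apply.
Duty = ¥199,907.45 × 10.5% = ¥20,990.28.
Line 2 (93.90, Lorius, 1,279 m², ¥261,325.28):
Base rate for 93.90 is ¥1.08/m².
Origin Lorius qualifies under the Faristan–Lorius agreement and 93.90 is covered: preferential rate Free applies instead.
The additional-duty order on 93.90 targets Ilius, not Lorius; it does not apply.
Duty = ¥261,325.28 × 0% = ¥0.00.
Total = ¥20,990.28 + ¥0.00 = ¥20,990.28.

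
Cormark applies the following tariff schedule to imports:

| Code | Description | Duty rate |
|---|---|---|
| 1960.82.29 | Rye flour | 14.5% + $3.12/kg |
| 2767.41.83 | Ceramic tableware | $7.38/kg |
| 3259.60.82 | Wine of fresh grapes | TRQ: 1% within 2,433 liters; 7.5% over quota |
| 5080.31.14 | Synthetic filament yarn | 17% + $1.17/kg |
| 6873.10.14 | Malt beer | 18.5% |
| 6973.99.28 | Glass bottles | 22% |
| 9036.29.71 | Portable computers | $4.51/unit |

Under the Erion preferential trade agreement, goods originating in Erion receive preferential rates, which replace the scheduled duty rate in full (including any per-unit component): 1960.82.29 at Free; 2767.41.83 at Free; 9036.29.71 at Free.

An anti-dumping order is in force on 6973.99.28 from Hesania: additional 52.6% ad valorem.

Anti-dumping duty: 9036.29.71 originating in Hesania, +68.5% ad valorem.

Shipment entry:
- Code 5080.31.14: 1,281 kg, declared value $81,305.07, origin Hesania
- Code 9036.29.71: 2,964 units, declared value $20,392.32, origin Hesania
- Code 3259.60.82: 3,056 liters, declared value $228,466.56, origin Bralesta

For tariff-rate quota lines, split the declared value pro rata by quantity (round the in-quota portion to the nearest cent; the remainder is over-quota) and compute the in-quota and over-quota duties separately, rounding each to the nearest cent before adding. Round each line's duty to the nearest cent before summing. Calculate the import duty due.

Line 1 (5080.31.14, Hesania, 1,281 kg, $81,305.07):
Base rate for 5080.31.14 is 17% + $1.17/kg.
Duty = $81,305.07 × 17% + 1,281 × $1.17 = $15,320.63.
Line 2 (9036.29.71, Hesania, 2,964 units, $20,392.32):
Base rate for 9036.29.71 is $4.51/unit.
9036.29.71 has an FTA preferential rate, but origin Hesania is not Erion; base rate stands.
Additional duty on 9036.29.71 from Hesania: +68.5% ad valorem. Applied ad valorem rate = 68.5%.
Duty = $20,392.32 × 68.5% + 2,964 × $4.51 = $27,336.38.
Line 3 (3259.60.82, Bralesta, 3,056 liters, $228,466.56):
Code 3259.60.82 is under a tariff-rate quota (threshold 2,433 liters). In-quota: 2,433 liters at 1%; over-quota: 623 liters at 7.5%.
Pro-rata value split: in-quota = $228,466.56 × 2,433/3,056 = $181,891.08; over-quota = $228,466.56 − $181,891.08 = $46,575.48.
In-quota duty = $181,891.08 × 1% = $1,818.91. Over-quota duty = $46,575.48 × 7.5% = $3,493.16.
Line duty = $1,818.91 + $3,493.16 = $5,312.07.
Total = $15,320.63 + $27,336.38 + $5,312.07 = $47,969.08.

$47,969.08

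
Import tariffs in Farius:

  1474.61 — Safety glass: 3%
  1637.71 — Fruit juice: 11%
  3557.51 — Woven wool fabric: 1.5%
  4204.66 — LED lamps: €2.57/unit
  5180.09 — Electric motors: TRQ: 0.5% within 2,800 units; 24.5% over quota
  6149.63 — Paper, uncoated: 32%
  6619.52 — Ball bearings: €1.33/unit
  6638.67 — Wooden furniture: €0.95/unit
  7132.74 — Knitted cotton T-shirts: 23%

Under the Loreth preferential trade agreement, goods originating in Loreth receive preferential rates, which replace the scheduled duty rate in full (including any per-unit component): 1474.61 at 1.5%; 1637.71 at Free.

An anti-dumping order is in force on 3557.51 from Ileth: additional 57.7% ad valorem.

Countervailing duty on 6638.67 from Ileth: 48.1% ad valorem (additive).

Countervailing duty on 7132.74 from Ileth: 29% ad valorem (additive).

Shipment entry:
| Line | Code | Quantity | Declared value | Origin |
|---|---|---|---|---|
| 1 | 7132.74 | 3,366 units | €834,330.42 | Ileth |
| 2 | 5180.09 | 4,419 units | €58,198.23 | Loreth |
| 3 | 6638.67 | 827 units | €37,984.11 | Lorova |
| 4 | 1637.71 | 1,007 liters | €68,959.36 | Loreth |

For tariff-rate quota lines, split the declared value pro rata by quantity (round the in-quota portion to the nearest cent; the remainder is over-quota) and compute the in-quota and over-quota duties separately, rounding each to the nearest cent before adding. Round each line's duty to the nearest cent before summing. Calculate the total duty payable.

Line 1 (7132.74, Ileth, 3,366 units, €834,330.42):
Base rate for 7132.74 is 23%.
Additional duty on 7132.74 from Ileth: +29%. Applied ad valorem rate: 23% + 29% = 52%.
Duty = €834,330.42 × 52% = €433,851.82.
Line 2 (5180.09, Loreth, 4,419 units, €58,198.23):
Code 5180.09 is under a tariff-rate quota (threshold 2,800 units). In-quota: 2,800 units at 0.5%; over-quota: 1,619 units at 24.5%.
Pro-rata value split: in-quota = €58,198.23 × 2,800/4,419 = €36,876.00; over-quota = €58,198.23 − €36,876.00 = €21,322.23.
In-quota duty = €36,876.00 × 0.5% = €184.38. Over-quota duty = €21,322.23 × 24.5% = €5,223.95.
Line duty = €184.38 + €5,223.95 = €5,408.33.
Line 3 (6638.67, Lorova, 827 units, €37,984.11):
Base rate for 6638.67 is €0.95/unit.
The additional-duty order on 6638.67 targets Ileth, not Lorova; it does not apply.
Duty = 827 × €0.95 = €785.65.
Line 4 (1637.71, Loreth, 1,007 liters, €68,959.36):
Base rate for 1637.71 is 11%.
Origin Loreth qualifies under the Farius–Loreth agreement and 1637.71 is covered: preferential rate Free applies instead.
Duty = €68,959.36 × 0% = €0.00.
Total = €433,851.82 + €5,408.33 + €785.65 + €0.00 = €440,045.80.

€440,045.80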